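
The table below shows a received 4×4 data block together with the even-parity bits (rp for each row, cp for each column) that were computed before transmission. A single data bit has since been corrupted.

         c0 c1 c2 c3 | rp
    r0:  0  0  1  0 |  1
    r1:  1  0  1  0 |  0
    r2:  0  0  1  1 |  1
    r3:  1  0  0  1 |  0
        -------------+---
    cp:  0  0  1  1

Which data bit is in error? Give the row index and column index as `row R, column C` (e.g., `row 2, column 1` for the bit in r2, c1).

Recompute each row's even parity and compare to rp:
  r0: data parity 1, sent rp 1 → ok
  r1: data parity 0, sent rp 0 → ok
  r2: data parity 0, sent rp 1 → mismatch
  r3: data parity 0, sent rp 0 → ok
Recompute each column's even parity and compare to cp:
  c0: data parity 0, sent cp 0 → ok
  c1: data parity 0, sent cp 0 → ok
  c2: data parity 1, sent cp 1 → ok
  c3: data parity 0, sent cp 1 → mismatch
Exactly one row (r2) and one column (c3) fail → the flipped bit is at their intersection.

row 2, column 3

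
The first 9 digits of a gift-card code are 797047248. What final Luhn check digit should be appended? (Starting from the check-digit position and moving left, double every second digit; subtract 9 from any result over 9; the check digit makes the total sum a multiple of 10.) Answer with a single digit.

Partial digits right→left: 8 4 2 7 4 0 7 9 7
Double every second digit counting from the check-digit position (so the 1st, 3rd, 5th, ... of the partial from the right).
  doubled (with −9 where >9): 7 4 8 5 5 → sum 29
  kept as-is: 4 7 0 9 → sum 20
Total = 29 + 20 = 49.
Check digit = (10 − (49 mod 10)) mod 10 = 1.

1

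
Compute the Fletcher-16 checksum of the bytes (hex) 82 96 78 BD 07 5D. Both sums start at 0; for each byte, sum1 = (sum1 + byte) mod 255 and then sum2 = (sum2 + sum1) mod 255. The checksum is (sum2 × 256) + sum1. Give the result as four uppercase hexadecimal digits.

Running sums (mod 255):
  after byte 0 (82): sum1=130, sum2=130
  after byte 1 (96): sum1=25, sum2=155
  after byte 2 (78): sum1=145, sum2=45
  after byte 3 (BD): sum1=79, sum2=124
  after byte 4 (07): sum1=86, sum2=210
  after byte 5 (5D): sum1=179, sum2=134
Checksum = sum2·256 + sum1 = 134·256 + 179 = 34483 = 0x86B3.

86B3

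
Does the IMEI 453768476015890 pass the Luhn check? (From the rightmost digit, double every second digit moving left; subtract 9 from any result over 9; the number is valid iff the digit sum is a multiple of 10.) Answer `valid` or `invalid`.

From the right, keep odd positions and double even positions (subtract 9 from any doubled value over 9):
  doubled (positions 2,4,...): 9 1 0 5 7 5 1 → sum 28
  kept (positions 1,3,...): 0 8 1 6 4 6 3 4 → sum 32
Total = 60.
60 mod 10 = 0, so the number is valid.

valid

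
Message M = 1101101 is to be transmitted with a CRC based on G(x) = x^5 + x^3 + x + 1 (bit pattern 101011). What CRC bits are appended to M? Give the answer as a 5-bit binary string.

Append 5 zeros: 110110100000. Divide by 101011 (XOR where the leading bit is 1):
  pos 0: 110110 XOR 101011 = 011101
  pos 1: 111011 XOR 101011 = 010000
  pos 2: 100000 XOR 101011 = 001011
  pos 4: 101100 XOR 101011 = 000111
Remainder (last 5 bits) = 11100. This is the CRC / FCS.

11100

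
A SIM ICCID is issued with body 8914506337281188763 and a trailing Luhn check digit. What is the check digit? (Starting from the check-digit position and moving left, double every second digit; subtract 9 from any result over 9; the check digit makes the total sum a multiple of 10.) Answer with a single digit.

Partial digits right→left: 3 6 7 8 8 1 1 8 2 7 3 3 6 0 5 4 1 9 8
Double every second digit counting from the check-digit position (so the 1st, 3rd, 5th, ... of the partial from the right).
  doubled (with −9 where >9): 6 5 7 2 4 6 3 1 2 7 → sum 43
  kept as-is: 6 8 1 8 7 3 0 4 9 → sum 46
Total = 43 + 46 = 89.
Check digit = (10 − (89 mod 10)) mod 10 = 1.

1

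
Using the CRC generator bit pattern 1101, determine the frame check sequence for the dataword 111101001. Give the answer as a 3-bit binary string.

Append 3 zeros: 111101001000. Divide by 1101 (XOR where the leading bit is 1):
  pos 0: 1111 XOR 1101 = 0010
  pos 2: 1001 XOR 1101 = 0100
  pos 3: 1000 XOR 1101 = 0101
  pos 4: 1010 XOR 1101 = 0111
  pos 5: 1111 XOR 1101 = 0010
  pos 7: 1000 XOR 1101 = 0101
  pos 8: 1010 XOR 1101 = 0111
Remainder (last 3 bits) = 111. This is the CRC / FCS.

111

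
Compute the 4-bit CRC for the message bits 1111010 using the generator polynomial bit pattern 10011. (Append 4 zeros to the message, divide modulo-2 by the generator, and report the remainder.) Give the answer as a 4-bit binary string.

Append 4 zeros: 11110100000. Divide by 10011 (XOR where the leading bit is 1):
  pos 0: 11110 XOR 10011 = 01101
  pos 1: 11011 XOR 10011 = 01000
  pos 2: 10000 XOR 10011 = 00011
  pos 5: 11000 XOR 10011 = 01011
  pos 6: 10110 XOR 10011 = 00101
Remainder (last 4 bits) = 0101. This is the CRC / FCS.

0101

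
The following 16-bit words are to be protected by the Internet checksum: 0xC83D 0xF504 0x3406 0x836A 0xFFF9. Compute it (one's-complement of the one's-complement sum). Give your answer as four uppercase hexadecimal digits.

One's-complement addition (fold any carry out of bit 15 back into bit 0):
  0xC83D + 0xF504 = 0x1BD41 → wrap carry → 0xBD42
  0xBD42 + 0x3406 = 0x0F148
  0xF148 + 0x836A = 0x174B2 → wrap carry → 0x74B3
  0x74B3 + 0xFFF9 = 0x174AC → wrap carry → 0x74AD
One's-complement sum = 0x74AD.
Checksum = ~0x74AD & 0xFFFF = 0x8B52.

8B52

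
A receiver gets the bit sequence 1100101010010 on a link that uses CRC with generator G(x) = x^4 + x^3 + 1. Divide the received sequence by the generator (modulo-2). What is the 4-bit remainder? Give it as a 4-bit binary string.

Modulo-2 division of 1100101010010 by 11001:
  pos 0: 11001 XOR 11001 = 00000
  pos 6: 10100 XOR 11001 = 01101
  pos 7: 11011 XOR 11001 = 00010
Remainder = 0100 (nonzero — an error is detected).

0100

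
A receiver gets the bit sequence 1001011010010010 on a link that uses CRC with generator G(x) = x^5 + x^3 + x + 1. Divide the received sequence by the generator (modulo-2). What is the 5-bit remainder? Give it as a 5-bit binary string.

Modulo-2 division of 1001011010010010 by 101011:
  pos 0: 100101 XOR 101011 = 001110
  pos 2: 111010 XOR 101011 = 010001
  pos 3: 100011 XOR 101011 = 001000
  pos 5: 100000 XOR 101011 = 001011
  pos 7: 101110 XOR 101011 = 000101
  pos 10: 101010 XOR 101011 = 000001
Remainder = 00001 (nonzero — an error is detected).

00001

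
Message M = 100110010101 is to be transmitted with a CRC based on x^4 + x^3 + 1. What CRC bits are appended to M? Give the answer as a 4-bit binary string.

Append 4 zeros: 1001100101010000. Divide by 11001 (XOR where the leading bit is 1):
  pos 0: 10011 XOR 11001 = 01010
  pos 1: 10100 XOR 11001 = 01101
  pos 2: 11010 XOR 11001 = 00011
  pos 5: 11101 XOR 11001 = 00100
  pos 7: 10001 XOR 11001 = 01000
  pos 8: 10000 XOR 11001 = 01001
  pos 9: 10010 XOR 11001 = 01011
  pos 10: 10110 XOR 11001 = 01111
  pos 11: 11110 XOR 11001 = 00111
Remainder (last 4 bits) = 0111. This is the CRC / FCS.

0111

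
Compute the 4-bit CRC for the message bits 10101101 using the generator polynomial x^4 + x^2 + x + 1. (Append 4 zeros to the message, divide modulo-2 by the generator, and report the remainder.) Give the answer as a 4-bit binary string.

Append 4 zeros: 101011010000. Divide by 10111 (XOR where the leading bit is 1):
  pos 0: 10101 XOR 10111 = 00010
  pos 3: 10101 XOR 10111 = 00010
  pos 6: 10000 XOR 10111 = 00111
Remainder (last 4 bits) = 1110. This is the CRC / FCS.

1110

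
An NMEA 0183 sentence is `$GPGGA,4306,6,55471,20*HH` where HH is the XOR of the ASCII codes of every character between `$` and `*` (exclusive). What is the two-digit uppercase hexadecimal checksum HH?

51

XOR the ASCII codes of the payload characters:
  'G' = 0x47 → acc = 0x47
  'P' = 0x50 → acc = 0x17
  'G' = 0x47 → acc = 0x50
  'G' = 0x47 → acc = 0x17
  'A' = 0x41 → acc = 0x56
  ',' = 0x2C → acc = 0x7A
  '4' = 0x34 → acc = 0x4E
  '3' = 0x33 → acc = 0x7D
  '0' = 0x30 → acc = 0x4D
  '6' = 0x36 → acc = 0x7B
  ',' = 0x2C → acc = 0x57
  '6' = 0x36 → acc = 0x61
  ',' = 0x2C → acc = 0x4D
  '5' = 0x35 → acc = 0x78
  '5' = 0x35 → acc = 0x4D
  '4' = 0x34 → acc = 0x79
  '7' = 0x37 → acc = 0x4E
  '1' = 0x31 → acc = 0x7F
  ',' = 0x2C → acc = 0x53
  '2' = 0x32 → acc = 0x61
  '0' = 0x30 → acc = 0x51
Checksum = 0x51.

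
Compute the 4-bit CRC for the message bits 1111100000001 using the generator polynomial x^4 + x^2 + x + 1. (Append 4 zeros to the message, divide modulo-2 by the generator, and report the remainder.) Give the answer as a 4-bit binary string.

0101

Append 4 zeros: 11111000000010000. Divide by 10111 (XOR where the leading bit is 1):
  pos 0: 11111 XOR 10111 = 01000
  pos 1: 10000 XOR 10111 = 00111
  pos 3: 11100 XOR 10111 = 01011
  pos 4: 10110 XOR 10111 = 00001
  pos 8: 10001 XOR 10111 = 00110
  pos 10: 11000 XOR 10111 = 01111
  pos 11: 11110 XOR 10111 = 01001
  pos 12: 10010 XOR 10111 = 00101
Remainder (last 4 bits) = 0101. This is the CRC / FCS.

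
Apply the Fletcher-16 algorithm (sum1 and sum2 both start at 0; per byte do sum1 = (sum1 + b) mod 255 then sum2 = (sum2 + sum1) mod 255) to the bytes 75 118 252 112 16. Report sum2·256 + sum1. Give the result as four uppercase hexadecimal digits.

Running sums (mod 255):
  after byte 0 (75): sum1=75, sum2=75
  after byte 1 (118): sum1=193, sum2=13
  after byte 2 (252): sum1=190, sum2=203
  after byte 3 (112): sum1=47, sum2=250
  after byte 4 (16): sum1=63, sum2=58
Checksum = sum2·256 + sum1 = 58·256 + 63 = 14911 = 0x3A3F.

3A3F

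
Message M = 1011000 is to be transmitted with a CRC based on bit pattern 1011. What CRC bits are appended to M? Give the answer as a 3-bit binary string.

000

Append 3 zeros: 1011000000. Divide by 1011 (XOR where the leading bit is 1):
  pos 0: 1011 XOR 1011 = 0000
Remainder (last 3 bits) = 000. This is the CRC / FCS.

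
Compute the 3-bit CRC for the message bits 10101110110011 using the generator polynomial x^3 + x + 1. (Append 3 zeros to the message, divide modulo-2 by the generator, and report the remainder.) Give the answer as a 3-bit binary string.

Append 3 zeros: 10101110110011000. Divide by 1011 (XOR where the leading bit is 1):
  pos 0: 1010 XOR 1011 = 0001
  pos 3: 1111 XOR 1011 = 0100
  pos 4: 1000 XOR 1011 = 0011
  pos 6: 1111 XOR 1011 = 0100
  pos 7: 1000 XOR 1011 = 0011
  pos 9: 1101 XOR 1011 = 0110
  pos 10: 1101 XOR 1011 = 0110
  pos 11: 1100 XOR 1011 = 0111
  pos 12: 1110 XOR 1011 = 0101
  pos 13: 1010 XOR 1011 = 0001
Remainder (last 3 bits) = 001. This is the CRC / FCS.

001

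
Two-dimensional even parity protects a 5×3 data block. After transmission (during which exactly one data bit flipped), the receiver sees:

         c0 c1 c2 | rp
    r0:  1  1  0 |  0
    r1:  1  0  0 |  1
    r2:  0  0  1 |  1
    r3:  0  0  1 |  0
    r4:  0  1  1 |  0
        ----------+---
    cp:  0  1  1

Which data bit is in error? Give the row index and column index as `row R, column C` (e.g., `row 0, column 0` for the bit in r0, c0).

Recompute each row's even parity and compare to rp:
  r0: data parity 0, sent rp 0 → ok
  r1: data parity 1, sent rp 1 → ok
  r2: data parity 1, sent rp 1 → ok
  r3: data parity 1, sent rp 0 → mismatch
  r4: data parity 0, sent rp 0 → ok
Recompute each column's even parity and compare to cp:
  c0: data parity 0, sent cp 0 → ok
  c1: data parity 0, sent cp 1 → mismatch
  c2: data parity 1, sent cp 1 → ok
Exactly one row (r3) and one column (c1) fail → the flipped bit is at their intersection.

row 3, column 1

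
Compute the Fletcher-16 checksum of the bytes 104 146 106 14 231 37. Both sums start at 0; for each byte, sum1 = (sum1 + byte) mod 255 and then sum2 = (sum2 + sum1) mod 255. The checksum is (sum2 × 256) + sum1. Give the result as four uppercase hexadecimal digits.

Running sums (mod 255):
  after byte 0 (104): sum1=104, sum2=104
  after byte 1 (146): sum1=250, sum2=99
  after byte 2 (106): sum1=101, sum2=200
  after byte 3 (14): sum1=115, sum2=60
  after byte 4 (231): sum1=91, sum2=151
  after byte 5 (37): sum1=128, sum2=24
Checksum = sum2·256 + sum1 = 24·256 + 128 = 6272 = 0x1880.

1880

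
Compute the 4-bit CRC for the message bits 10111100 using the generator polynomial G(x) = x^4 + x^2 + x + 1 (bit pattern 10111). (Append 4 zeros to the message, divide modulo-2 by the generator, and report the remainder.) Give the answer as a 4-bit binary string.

Append 4 zeros: 101111000000. Divide by 10111 (XOR where the leading bit is 1):
  pos 0: 10111 XOR 10111 = 00000
  pos 5: 10000 XOR 10111 = 00111
  pos 7: 11100 XOR 10111 = 01011
Remainder (last 4 bits) = 1011. This is the CRC / FCS.

1011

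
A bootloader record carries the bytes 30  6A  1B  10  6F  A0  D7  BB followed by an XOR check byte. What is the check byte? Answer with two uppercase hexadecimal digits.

XOR the bytes together:
  start with 0x30
  0x30 ⊕ 0x6A = 0x5A
  0x5A ⊕ 0x1B = 0x41
  0x41 ⊕ 0x10 = 0x51
  0x51 ⊕ 0x6F = 0x3E
  0x3E ⊕ 0xA0 = 0x9E
  0x9E ⊕ 0xD7 = 0x49
  0x49 ⊕ 0xBB = 0xF2

F2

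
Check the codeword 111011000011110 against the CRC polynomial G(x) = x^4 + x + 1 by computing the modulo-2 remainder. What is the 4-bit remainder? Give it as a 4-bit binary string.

Modulo-2 division of 111011000011110 by 10011:
  pos 0: 11101 XOR 10011 = 01110
  pos 1: 11101 XOR 10011 = 01110
  pos 2: 11100 XOR 10011 = 01111
  pos 3: 11110 XOR 10011 = 01101
  pos 4: 11010 XOR 10011 = 01001
  pos 5: 10010 XOR 10011 = 00001
  pos 9: 11111 XOR 10011 = 01100
  pos 10: 11000 XOR 10011 = 01011
Remainder = 1011 (nonzero — an error is detected).

1011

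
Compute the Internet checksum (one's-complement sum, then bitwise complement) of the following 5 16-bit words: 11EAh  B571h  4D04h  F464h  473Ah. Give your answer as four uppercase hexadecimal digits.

B000

One's-complement addition (fold any carry out of bit 15 back into bit 0):
  0x11EA + 0xB571 = 0x0C75B
  0xC75B + 0x4D04 = 0x1145F → wrap carry → 0x1460
  0x1460 + 0xF464 = 0x108C4 → wrap carry → 0x08C5
  0x08C5 + 0x473A = 0x04FFF
One's-complement sum = 0x4FFF.
Checksum = ~0x4FFF & 0xFFFF = 0xB000.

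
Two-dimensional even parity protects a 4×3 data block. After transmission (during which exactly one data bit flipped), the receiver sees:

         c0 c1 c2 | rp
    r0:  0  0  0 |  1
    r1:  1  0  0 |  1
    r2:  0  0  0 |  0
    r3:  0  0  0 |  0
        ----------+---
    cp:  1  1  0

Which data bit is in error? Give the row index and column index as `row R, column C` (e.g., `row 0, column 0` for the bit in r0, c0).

Recompute each row's even parity and compare to rp:
  r0: data parity 0, sent rp 1 → mismatch
  r1: data parity 1, sent rp 1 → ok
  r2: data parity 0, sent rp 0 → ok
  r3: data parity 0, sent rp 0 → ok
Recompute each column's even parity and compare to cp:
  c0: data parity 1, sent cp 1 → ok
  c1: data parity 0, sent cp 1 → mismatch
  c2: data parity 0, sent cp 0 → ok
Exactly one row (r0) and one column (c1) fail → the flipped bit is at their intersection.

row 0, column 1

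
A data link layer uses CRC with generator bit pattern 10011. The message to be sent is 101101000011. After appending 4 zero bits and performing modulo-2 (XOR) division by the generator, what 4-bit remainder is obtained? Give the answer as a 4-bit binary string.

0001

Append 4 zeros: 1011010000110000. Divide by 10011 (XOR where the leading bit is 1):
  pos 0: 10110 XOR 10011 = 00101
  pos 2: 10110 XOR 10011 = 00101
  pos 4: 10100 XOR 10011 = 00111
  pos 6: 11101 XOR 10011 = 01110
  pos 7: 11101 XOR 10011 = 01110
  pos 8: 11100 XOR 10011 = 01111
  pos 9: 11110 XOR 10011 = 01101
  pos 10: 11010 XOR 10011 = 01001
  pos 11: 10010 XOR 10011 = 00001
Remainder (last 4 bits) = 0001. This is the CRC / FCS.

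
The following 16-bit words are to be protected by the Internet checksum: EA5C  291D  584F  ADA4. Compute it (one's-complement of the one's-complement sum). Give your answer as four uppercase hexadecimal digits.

One's-complement addition (fold any carry out of bit 15 back into bit 0):
  0xEA5C + 0x291D = 0x11379 → wrap carry → 0x137A
  0x137A + 0x584F = 0x06BC9
  0x6BC9 + 0xADA4 = 0x1196D → wrap carry → 0x196E
One's-complement sum = 0x196E.
Checksum = ~0x196E & 0xFFFF = 0xE691.

E691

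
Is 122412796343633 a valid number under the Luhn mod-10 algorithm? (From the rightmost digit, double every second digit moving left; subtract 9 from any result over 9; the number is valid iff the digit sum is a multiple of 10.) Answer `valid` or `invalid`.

From the right, keep odd positions and double even positions (subtract 9 from any doubled value over 9):
  doubled (positions 2,4,...): 6 6 6 9 4 8 4 → sum 43
  kept (positions 1,3,...): 3 6 4 6 7 1 2 1 → sum 30
Total = 73.
73 mod 10 = 3, so the number is invalid.

invalid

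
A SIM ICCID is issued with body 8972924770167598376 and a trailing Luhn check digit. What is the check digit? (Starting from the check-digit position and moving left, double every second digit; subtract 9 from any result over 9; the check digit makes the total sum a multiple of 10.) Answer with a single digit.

5

Partial digits right→left: 6 7 3 8 9 5 7 6 1 0 7 7 4 2 9 2 7 9 8
Double every second digit counting from the check-digit position (so the 1st, 3rd, 5th, ... of the partial from the right).
  doubled (with −9 where >9): 3 6 9 5 2 5 8 9 5 7 → sum 59
  kept as-is: 7 8 5 6 0 7 2 2 9 → sum 46
Total = 59 + 46 = 105.
Check digit = (10 − (105 mod 10)) mod 10 = 5.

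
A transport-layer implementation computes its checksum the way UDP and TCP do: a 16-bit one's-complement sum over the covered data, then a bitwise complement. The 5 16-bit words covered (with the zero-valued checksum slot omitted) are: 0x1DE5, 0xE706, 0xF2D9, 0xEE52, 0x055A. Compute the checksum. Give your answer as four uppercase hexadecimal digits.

148D

One's-complement addition (fold any carry out of bit 15 back into bit 0):
  0x1DE5 + 0xE706 = 0x104EB → wrap carry → 0x04EC
  0x04EC + 0xF2D9 = 0x0F7C5
  0xF7C5 + 0xEE52 = 0x1E617 → wrap carry → 0xE618
  0xE618 + 0x055A = 0x0EB72
One's-complement sum = 0xEB72.
Checksum = ~0xEB72 & 0xFFFF = 0x148D.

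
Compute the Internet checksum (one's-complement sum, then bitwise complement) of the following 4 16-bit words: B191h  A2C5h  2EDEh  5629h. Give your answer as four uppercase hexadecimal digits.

26A1

One's-complement addition (fold any carry out of bit 15 back into bit 0):
  0xB191 + 0xA2C5 = 0x15456 → wrap carry → 0x5457
  0x5457 + 0x2EDE = 0x08335
  0x8335 + 0x5629 = 0x0D95E
One's-complement sum = 0xD95E.
Checksum = ~0xD95E & 0xFFFF = 0x26A1.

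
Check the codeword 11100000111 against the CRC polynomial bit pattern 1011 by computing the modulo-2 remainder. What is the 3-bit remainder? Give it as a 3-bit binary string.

010

Modulo-2 division of 11100000111 by 1011:
  pos 0: 1110 XOR 1011 = 0101
  pos 1: 1010 XOR 1011 = 0001
  pos 4: 1000 XOR 1011 = 0011
  pos 6: 1111 XOR 1011 = 0100
  pos 7: 1001 XOR 1011 = 0010
Remainder = 010 (nonzero — an error is detected).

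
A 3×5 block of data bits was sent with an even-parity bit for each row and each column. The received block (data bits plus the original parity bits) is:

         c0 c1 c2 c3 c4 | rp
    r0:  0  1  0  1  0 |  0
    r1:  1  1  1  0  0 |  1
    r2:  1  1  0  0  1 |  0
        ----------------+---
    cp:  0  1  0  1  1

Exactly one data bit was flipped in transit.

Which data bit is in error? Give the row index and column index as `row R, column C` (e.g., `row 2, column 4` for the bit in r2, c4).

row 2, column 2

Recompute each row's even parity and compare to rp:
  r0: data parity 0, sent rp 0 → ok
  r1: data parity 1, sent rp 1 → ok
  r2: data parity 1, sent rp 0 → mismatch
Recompute each column's even parity and compare to cp:
  c0: data parity 0, sent cp 0 → ok
  c1: data parity 1, sent cp 1 → ok
  c2: data parity 1, sent cp 0 → mismatch
  c3: data parity 1, sent cp 1 → ok
  c4: data parity 1, sent cp 1 → ok
Exactly one row (r2) and one column (c2) fail → the flipped bit is at their intersection.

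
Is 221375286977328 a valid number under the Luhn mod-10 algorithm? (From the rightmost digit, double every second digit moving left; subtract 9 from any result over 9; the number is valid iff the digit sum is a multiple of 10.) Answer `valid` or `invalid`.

invalid

From the right, keep odd positions and double even positions (subtract 9 from any doubled value over 9):
  doubled (positions 2,4,...): 4 5 9 7 1 6 4 → sum 36
  kept (positions 1,3,...): 8 3 7 6 2 7 1 2 → sum 36
Total = 72.
72 mod 10 = 2, so the number is invalid.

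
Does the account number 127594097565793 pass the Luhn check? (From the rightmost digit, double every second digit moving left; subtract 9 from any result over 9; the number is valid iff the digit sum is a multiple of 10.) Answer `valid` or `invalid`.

From the right, keep odd positions and double even positions (subtract 9 from any doubled value over 9):
  doubled (positions 2,4,...): 9 1 1 9 8 1 4 → sum 33
  kept (positions 1,3,...): 3 7 6 7 0 9 7 1 → sum 40
Total = 73.
73 mod 10 = 3, so the number is invalid.

invalid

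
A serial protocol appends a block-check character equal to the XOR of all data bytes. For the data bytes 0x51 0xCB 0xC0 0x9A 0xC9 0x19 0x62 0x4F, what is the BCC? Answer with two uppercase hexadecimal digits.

3D

XOR the bytes together:
  start with 0x51
  0x51 ⊕ 0xCB = 0x9A
  0x9A ⊕ 0xC0 = 0x5A
  0x5A ⊕ 0x9A = 0xC0
  0xC0 ⊕ 0xC9 = 0x09
  0x09 ⊕ 0x19 = 0x10
  0x10 ⊕ 0x62 = 0x72
  0x72 ⊕ 0x4F = 0x3D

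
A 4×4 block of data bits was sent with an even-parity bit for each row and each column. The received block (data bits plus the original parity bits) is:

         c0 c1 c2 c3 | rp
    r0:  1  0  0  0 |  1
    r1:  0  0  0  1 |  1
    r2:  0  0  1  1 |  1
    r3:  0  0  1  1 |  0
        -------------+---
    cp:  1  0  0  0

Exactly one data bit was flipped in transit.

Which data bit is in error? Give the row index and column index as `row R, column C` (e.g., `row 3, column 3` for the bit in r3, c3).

row 2, column 3

Recompute each row's even parity and compare to rp:
  r0: data parity 1, sent rp 1 → ok
  r1: data parity 1, sent rp 1 → ok
  r2: data parity 0, sent rp 1 → mismatch
  r3: data parity 0, sent rp 0 → ok
Recompute each column's even parity and compare to cp:
  c0: data parity 1, sent cp 1 → ok
  c1: data parity 0, sent cp 0 → ok
  c2: data parity 0, sent cp 0 → ok
  c3: data parity 1, sent cp 0 → mismatch
Exactly one row (r2) and one column (c3) fail → the flipped bit is at their intersection.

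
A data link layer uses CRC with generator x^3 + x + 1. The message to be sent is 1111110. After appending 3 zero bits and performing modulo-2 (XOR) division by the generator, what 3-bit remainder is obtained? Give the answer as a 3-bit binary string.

Append 3 zeros: 1111110000. Divide by 1011 (XOR where the leading bit is 1):
  pos 0: 1111 XOR 1011 = 0100
  pos 1: 1001 XOR 1011 = 0010
  pos 3: 1010 XOR 1011 = 0001
  pos 6: 1000 XOR 1011 = 0011
Remainder (last 3 bits) = 011. This is the CRC / FCS.

011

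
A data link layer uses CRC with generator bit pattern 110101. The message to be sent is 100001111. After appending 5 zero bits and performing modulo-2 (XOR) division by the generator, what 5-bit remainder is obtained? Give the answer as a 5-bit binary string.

Append 5 zeros: 10000111100000. Divide by 110101 (XOR where the leading bit is 1):
  pos 0: 100001 XOR 110101 = 010100
  pos 1: 101001 XOR 110101 = 011100
  pos 2: 111001 XOR 110101 = 001100
  pos 4: 110010 XOR 110101 = 000111
  pos 7: 111000 XOR 110101 = 001101
Remainder (last 5 bits) = 11010. This is the CRC / FCS.

11010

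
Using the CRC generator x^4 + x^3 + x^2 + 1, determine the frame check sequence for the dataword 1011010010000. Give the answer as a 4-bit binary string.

Append 4 zeros: 10110100100000000. Divide by 11101 (XOR where the leading bit is 1):
  pos 0: 10110 XOR 11101 = 01011
  pos 1: 10111 XOR 11101 = 01010
  pos 2: 10100 XOR 11101 = 01001
  pos 3: 10010 XOR 11101 = 01111
  pos 4: 11111 XOR 11101 = 00010
  pos 7: 10000 XOR 11101 = 01101
  pos 8: 11010 XOR 11101 = 00111
  pos 10: 11100 XOR 11101 = 00001
Remainder (last 4 bits) = 0100. This is the CRC / FCS.

0100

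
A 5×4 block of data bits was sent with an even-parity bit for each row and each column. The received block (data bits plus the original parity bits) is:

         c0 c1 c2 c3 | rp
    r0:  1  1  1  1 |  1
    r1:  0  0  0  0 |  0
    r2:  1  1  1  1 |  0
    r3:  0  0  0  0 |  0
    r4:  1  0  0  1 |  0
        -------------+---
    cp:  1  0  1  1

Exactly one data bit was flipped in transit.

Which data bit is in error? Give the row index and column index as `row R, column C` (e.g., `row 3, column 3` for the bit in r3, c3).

Recompute each row's even parity and compare to rp:
  r0: data parity 0, sent rp 1 → mismatch
  r1: data parity 0, sent rp 0 → ok
  r2: data parity 0, sent rp 0 → ok
  r3: data parity 0, sent rp 0 → ok
  r4: data parity 0, sent rp 0 → ok
Recompute each column's even parity and compare to cp:
  c0: data parity 1, sent cp 1 → ok
  c1: data parity 0, sent cp 0 → ok
  c2: data parity 0, sent cp 1 → mismatch
  c3: data parity 1, sent cp 1 → ok
Exactly one row (r0) and one column (c2) fail → the flipped bit is at their intersection.

row 0, column 2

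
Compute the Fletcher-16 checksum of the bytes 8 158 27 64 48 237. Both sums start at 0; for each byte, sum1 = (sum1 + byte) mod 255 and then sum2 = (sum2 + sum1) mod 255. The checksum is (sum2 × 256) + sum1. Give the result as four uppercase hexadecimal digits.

Running sums (mod 255):
  after byte 0 (8): sum1=8, sum2=8
  after byte 1 (158): sum1=166, sum2=174
  after byte 2 (27): sum1=193, sum2=112
  after byte 3 (64): sum1=2, sum2=114
  after byte 4 (48): sum1=50, sum2=164
  after byte 5 (237): sum1=32, sum2=196
Checksum = sum2·256 + sum1 = 196·256 + 32 = 50208 = 0xC420.

C420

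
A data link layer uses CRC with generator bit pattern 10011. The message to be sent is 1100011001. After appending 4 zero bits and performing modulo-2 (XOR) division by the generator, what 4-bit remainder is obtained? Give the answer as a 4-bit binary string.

Append 4 zeros: 11000110010000. Divide by 10011 (XOR where the leading bit is 1):
  pos 0: 11000 XOR 10011 = 01011
  pos 1: 10111 XOR 10011 = 00100
  pos 3: 10010 XOR 10011 = 00001
  pos 7: 10100 XOR 10011 = 00111
  pos 9: 11100 XOR 10011 = 01111
Remainder (last 4 bits) = 1111. This is the CRC / FCS.

1111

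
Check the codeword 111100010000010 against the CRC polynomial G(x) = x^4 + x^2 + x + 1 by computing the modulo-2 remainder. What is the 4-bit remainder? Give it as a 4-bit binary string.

0000

Modulo-2 division of 111100010000010 by 10111:
  pos 0: 11110 XOR 10111 = 01001
  pos 1: 10010 XOR 10111 = 00101
  pos 3: 10101 XOR 10111 = 00010
  pos 6: 10000 XOR 10111 = 00111
  pos 8: 11100 XOR 10111 = 01011
  pos 9: 10111 XOR 10111 = 00000
Remainder = 0000 (zero — the frame passes the CRC check).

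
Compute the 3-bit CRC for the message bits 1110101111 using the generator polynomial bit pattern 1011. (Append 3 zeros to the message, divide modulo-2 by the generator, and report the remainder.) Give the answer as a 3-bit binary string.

Append 3 zeros: 1110101111000. Divide by 1011 (XOR where the leading bit is 1):
  pos 0: 1110 XOR 1011 = 0101
  pos 1: 1011 XOR 1011 = 0000
  pos 6: 1111 XOR 1011 = 0100
  pos 7: 1000 XOR 1011 = 0011
  pos 9: 1100 XOR 1011 = 0111
Remainder (last 3 bits) = 111. This is the CRC / FCS.

111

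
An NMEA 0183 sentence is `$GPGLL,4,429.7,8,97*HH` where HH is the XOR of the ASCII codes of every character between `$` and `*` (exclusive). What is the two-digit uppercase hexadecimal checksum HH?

XOR the ASCII codes of the payload characters:
  'G' = 0x47 → acc = 0x47
  'P' = 0x50 → acc = 0x17
  'G' = 0x47 → acc = 0x50
  'L' = 0x4C → acc = 0x1C
  'L' = 0x4C → acc = 0x50
  ',' = 0x2C → acc = 0x7C
  '4' = 0x34 → acc = 0x48
  ',' = 0x2C → acc = 0x64
  '4' = 0x34 → acc = 0x50
  '2' = 0x32 → acc = 0x62
  '9' = 0x39 → acc = 0x5B
  '.' = 0x2E → acc = 0x75
  '7' = 0x37 → acc = 0x42
  ',' = 0x2C → acc = 0x6E
  '8' = 0x38 → acc = 0x56
  ',' = 0x2C → acc = 0x7A
  '9' = 0x39 → acc = 0x43
  '7' = 0x37 → acc = 0x74
Checksum = 0x74.

74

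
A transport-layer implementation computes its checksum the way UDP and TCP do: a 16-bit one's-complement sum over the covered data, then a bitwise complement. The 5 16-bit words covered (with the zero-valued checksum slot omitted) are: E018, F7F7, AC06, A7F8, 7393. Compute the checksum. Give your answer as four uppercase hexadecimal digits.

605C

One's-complement addition (fold any carry out of bit 15 back into bit 0):
  0xE018 + 0xF7F7 = 0x1D80F → wrap carry → 0xD810
  0xD810 + 0xAC06 = 0x18416 → wrap carry → 0x8417
  0x8417 + 0xA7F8 = 0x12C0F → wrap carry → 0x2C10
  0x2C10 + 0x7393 = 0x09FA3
One's-complement sum = 0x9FA3.
Checksum = ~0x9FA3 & 0xFFFF = 0x605C.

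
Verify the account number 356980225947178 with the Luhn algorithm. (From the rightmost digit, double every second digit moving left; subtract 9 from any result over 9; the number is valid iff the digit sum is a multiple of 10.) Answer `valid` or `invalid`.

From the right, keep odd positions and double even positions (subtract 9 from any doubled value over 9):
  doubled (positions 2,4,...): 5 5 9 4 0 9 1 → sum 33
  kept (positions 1,3,...): 8 1 4 5 2 8 6 3 → sum 37
Total = 70.
70 mod 10 = 0, so the number is valid.

valid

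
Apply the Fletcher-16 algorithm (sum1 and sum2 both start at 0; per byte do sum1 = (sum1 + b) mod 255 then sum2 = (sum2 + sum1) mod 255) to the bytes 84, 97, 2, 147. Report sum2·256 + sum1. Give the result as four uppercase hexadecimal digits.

0D4B

Running sums (mod 255):
  after byte 0 (84): sum1=84, sum2=84
  after byte 1 (97): sum1=181, sum2=10
  after byte 2 (2): sum1=183, sum2=193
  after byte 3 (147): sum1=75, sum2=13
Checksum = sum2·256 + sum1 = 13·256 + 75 = 3403 = 0x0D4B.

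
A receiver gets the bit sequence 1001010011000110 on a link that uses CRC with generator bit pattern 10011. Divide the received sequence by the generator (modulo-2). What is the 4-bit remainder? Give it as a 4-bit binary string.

Modulo-2 division of 1001010011000110 by 10011:
  pos 0: 10010 XOR 10011 = 00001
  pos 4: 11001 XOR 10011 = 01010
  pos 5: 10101 XOR 10011 = 00110
  pos 7: 11000 XOR 10011 = 01011
  pos 8: 10110 XOR 10011 = 00101
  pos 10: 10111 XOR 10011 = 00100
Remainder = 1000 (nonzero — an error is detected).

1000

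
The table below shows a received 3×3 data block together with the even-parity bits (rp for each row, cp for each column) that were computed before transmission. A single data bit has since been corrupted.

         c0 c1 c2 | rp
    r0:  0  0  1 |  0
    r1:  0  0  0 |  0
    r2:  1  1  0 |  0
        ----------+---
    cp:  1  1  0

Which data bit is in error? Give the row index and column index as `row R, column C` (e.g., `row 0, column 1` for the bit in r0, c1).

Recompute each row's even parity and compare to rp:
  r0: data parity 1, sent rp 0 → mismatch
  r1: data parity 0, sent rp 0 → ok
  r2: data parity 0, sent rp 0 → ok
Recompute each column's even parity and compare to cp:
  c0: data parity 1, sent cp 1 → ok
  c1: data parity 1, sent cp 1 → ok
  c2: data parity 1, sent cp 0 → mismatch
Exactly one row (r0) and one column (c2) fail → the flipped bit is at their intersection.

row 0, column 2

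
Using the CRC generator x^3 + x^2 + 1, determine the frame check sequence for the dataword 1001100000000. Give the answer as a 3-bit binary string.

Append 3 zeros: 1001100000000000. Divide by 1101 (XOR where the leading bit is 1):
  pos 0: 1001 XOR 1101 = 0100
  pos 1: 1001 XOR 1101 = 0100
  pos 2: 1000 XOR 1101 = 0101
  pos 3: 1010 XOR 1101 = 0111
  pos 4: 1110 XOR 1101 = 0011
  pos 6: 1100 XOR 1101 = 0001
  pos 9: 1000 XOR 1101 = 0101
  pos 10: 1010 XOR 1101 = 0111
  pos 11: 1110 XOR 1101 = 0011
Remainder (last 3 bits) = 110. This is the CRC / FCS.

110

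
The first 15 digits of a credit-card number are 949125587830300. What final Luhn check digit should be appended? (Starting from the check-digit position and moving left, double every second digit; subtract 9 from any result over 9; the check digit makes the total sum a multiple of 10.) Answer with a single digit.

4

Partial digits right→left: 0 0 3 0 3 8 7 8 5 5 2 1 9 4 9
Double every second digit counting from the check-digit position (so the 1st, 3rd, 5th, ... of the partial from the right).
  doubled (with −9 where >9): 0 6 6 5 1 4 9 9 → sum 40
  kept as-is: 0 0 8 8 5 1 4 → sum 26
Total = 40 + 26 = 66.
Check digit = (10 − (66 mod 10)) mod 10 = 4.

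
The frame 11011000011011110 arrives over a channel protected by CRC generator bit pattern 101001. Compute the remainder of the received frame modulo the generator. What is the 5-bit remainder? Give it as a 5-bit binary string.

Modulo-2 division of 11011000011011110 by 101001:
  pos 0: 110110 XOR 101001 = 011111
  pos 1: 111110 XOR 101001 = 010111
  pos 2: 101110 XOR 101001 = 000111
  pos 5: 111011 XOR 101001 = 010010
  pos 6: 100100 XOR 101001 = 001101
  pos 8: 110111 XOR 101001 = 011110
  pos 9: 111101 XOR 101001 = 010100
  pos 10: 101001 XOR 101001 = 000000
Remainder = 00000 (zero — the frame passes the CRC check).

00000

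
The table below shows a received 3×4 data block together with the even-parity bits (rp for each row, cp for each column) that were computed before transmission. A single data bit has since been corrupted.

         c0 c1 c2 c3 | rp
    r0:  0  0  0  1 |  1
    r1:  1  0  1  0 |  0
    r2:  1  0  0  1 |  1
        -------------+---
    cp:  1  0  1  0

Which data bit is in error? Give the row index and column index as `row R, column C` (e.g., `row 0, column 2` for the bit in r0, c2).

Recompute each row's even parity and compare to rp:
  r0: data parity 1, sent rp 1 → ok
  r1: data parity 0, sent rp 0 → ok
  r2: data parity 0, sent rp 1 → mismatch
Recompute each column's even parity and compare to cp:
  c0: data parity 0, sent cp 1 → mismatch
  c1: data parity 0, sent cp 0 → ok
  c2: data parity 1, sent cp 1 → ok
  c3: data parity 0, sent cp 0 → ok
Exactly one row (r2) and one column (c0) fail → the flipped bit is at their intersection.

row 2, column 0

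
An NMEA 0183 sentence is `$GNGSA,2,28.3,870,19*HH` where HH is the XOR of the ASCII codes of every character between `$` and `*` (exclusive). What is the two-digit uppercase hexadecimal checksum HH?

XOR the ASCII codes of the payload characters:
  'G' = 0x47 → acc = 0x47
  'N' = 0x4E → acc = 0x09
  'G' = 0x47 → acc = 0x4E
  'S' = 0x53 → acc = 0x1D
  'A' = 0x41 → acc = 0x5C
  ',' = 0x2C → acc = 0x70
  '2' = 0x32 → acc = 0x42
  ',' = 0x2C → acc = 0x6E
  '2' = 0x32 → acc = 0x5C
  '8' = 0x38 → acc = 0x64
  '.' = 0x2E → acc = 0x4A
  '3' = 0x33 → acc = 0x79
  ',' = 0x2C → acc = 0x55
  '8' = 0x38 → acc = 0x6D
  '7' = 0x37 → acc = 0x5A
  '0' = 0x30 → acc = 0x6A
  ',' = 0x2C → acc = 0x46
  '1' = 0x31 → acc = 0x77
  '9' = 0x39 → acc = 0x4E
Checksum = 0x4E.

4E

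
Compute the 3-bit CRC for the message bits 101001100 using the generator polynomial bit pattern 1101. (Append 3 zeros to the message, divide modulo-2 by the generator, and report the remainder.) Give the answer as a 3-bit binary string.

110

Append 3 zeros: 101001100000. Divide by 1101 (XOR where the leading bit is 1):
  pos 0: 1010 XOR 1101 = 0111
  pos 1: 1110 XOR 1101 = 0011
  pos 3: 1111 XOR 1101 = 0010
  pos 5: 1000 XOR 1101 = 0101
  pos 6: 1010 XOR 1101 = 0111
  pos 7: 1110 XOR 1101 = 0011
Remainder (last 3 bits) = 110. This is the CRC / FCS.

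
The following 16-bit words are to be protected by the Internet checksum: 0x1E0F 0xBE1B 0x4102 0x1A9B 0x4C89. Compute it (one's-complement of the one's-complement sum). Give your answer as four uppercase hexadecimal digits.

One's-complement addition (fold any carry out of bit 15 back into bit 0):
  0x1E0F + 0xBE1B = 0x0DC2A
  0xDC2A + 0x4102 = 0x11D2C → wrap carry → 0x1D2D
  0x1D2D + 0x1A9B = 0x037C8
  0x37C8 + 0x4C89 = 0x08451
One's-complement sum = 0x8451.
Checksum = ~0x8451 & 0xFFFF = 0x7BAE.

7BAE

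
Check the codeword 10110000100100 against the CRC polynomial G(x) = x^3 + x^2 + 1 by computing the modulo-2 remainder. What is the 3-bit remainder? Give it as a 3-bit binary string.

Modulo-2 division of 10110000100100 by 1101:
  pos 0: 1011 XOR 1101 = 0110
  pos 1: 1100 XOR 1101 = 0001
  pos 4: 1000 XOR 1101 = 0101
  pos 5: 1011 XOR 1101 = 0110
  pos 6: 1100 XOR 1101 = 0001
  pos 9: 1010 XOR 1101 = 0111
  pos 10: 1110 XOR 1101 = 0011
Remainder = 011 (nonzero — an error is detected).

011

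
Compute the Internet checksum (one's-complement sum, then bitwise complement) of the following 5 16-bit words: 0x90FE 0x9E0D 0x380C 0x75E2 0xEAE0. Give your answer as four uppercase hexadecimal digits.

One's-complement addition (fold any carry out of bit 15 back into bit 0):
  0x90FE + 0x9E0D = 0x12F0B → wrap carry → 0x2F0C
  0x2F0C + 0x380C = 0x06718
  0x6718 + 0x75E2 = 0x0DCFA
  0xDCFA + 0xEAE0 = 0x1C7DA → wrap carry → 0xC7DB
One's-complement sum = 0xC7DB.
Checksum = ~0xC7DB & 0xFFFF = 0x3824.

3824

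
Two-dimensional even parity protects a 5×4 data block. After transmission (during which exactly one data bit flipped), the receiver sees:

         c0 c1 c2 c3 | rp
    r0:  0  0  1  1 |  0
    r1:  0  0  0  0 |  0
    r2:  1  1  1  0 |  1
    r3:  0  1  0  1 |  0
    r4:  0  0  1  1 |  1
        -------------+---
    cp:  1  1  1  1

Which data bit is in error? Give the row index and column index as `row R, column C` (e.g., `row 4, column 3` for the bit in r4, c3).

Recompute each row's even parity and compare to rp:
  r0: data parity 0, sent rp 0 → ok
  r1: data parity 0, sent rp 0 → ok
  r2: data parity 1, sent rp 1 → ok
  r3: data parity 0, sent rp 0 → ok
  r4: data parity 0, sent rp 1 → mismatch
Recompute each column's even parity and compare to cp:
  c0: data parity 1, sent cp 1 → ok
  c1: data parity 0, sent cp 1 → mismatch
  c2: data parity 1, sent cp 1 → ok
  c3: data parity 1, sent cp 1 → ok
Exactly one row (r4) and one column (c1) fail → the flipped bit is at their intersection.

row 4, column 1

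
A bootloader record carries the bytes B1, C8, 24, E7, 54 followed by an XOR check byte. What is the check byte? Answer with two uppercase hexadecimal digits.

EE

XOR the bytes together:
  start with 0xB1
  0xB1 ⊕ 0xC8 = 0x79
  0x79 ⊕ 0x24 = 0x5D
  0x5D ⊕ 0xE7 = 0xBA
  0xBA ⊕ 0x54 = 0xEE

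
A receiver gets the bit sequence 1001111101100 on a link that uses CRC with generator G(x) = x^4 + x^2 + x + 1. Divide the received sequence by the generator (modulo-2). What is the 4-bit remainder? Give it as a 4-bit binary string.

0000

Modulo-2 division of 1001111101100 by 10111:
  pos 0: 10011 XOR 10111 = 00100
  pos 2: 10011 XOR 10111 = 00100
  pos 4: 10010 XOR 10111 = 00101
  pos 6: 10111 XOR 10111 = 00000
Remainder = 0000 (zero — the frame passes the CRC check).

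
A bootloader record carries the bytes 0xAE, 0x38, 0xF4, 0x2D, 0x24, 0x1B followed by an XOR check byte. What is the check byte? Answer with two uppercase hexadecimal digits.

XOR the bytes together:
  start with 0xAE
  0xAE ⊕ 0x38 = 0x96
  0x96 ⊕ 0xF4 = 0x62
  0x62 ⊕ 0x2D = 0x4F
  0x4F ⊕ 0x24 = 0x6B
  0x6B ⊕ 0x1B = 0x70

70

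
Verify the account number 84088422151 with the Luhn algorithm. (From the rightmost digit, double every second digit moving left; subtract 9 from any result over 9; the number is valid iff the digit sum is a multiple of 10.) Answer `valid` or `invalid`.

From the right, keep odd positions and double even positions (subtract 9 from any doubled value over 9):
  doubled (positions 2,4,...): 1 4 8 7 8 → sum 28
  kept (positions 1,3,...): 1 1 2 8 0 8 → sum 20
Total = 48.
48 mod 10 = 8, so the number is invalid.

invalid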